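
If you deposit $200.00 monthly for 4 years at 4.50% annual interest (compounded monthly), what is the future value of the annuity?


Future value of an ordinary annuity: FV = PMT × ((1 + r)^n − 1) / r
Monthly rate r = 0.045/12 = 0.00375, n = 48
FV = $200.00 × ((1 + 0.045/12)^48 − 1) / (0.045/12)
FV = $200.00 × 52.483834
FV = $10,496.77

FV = PMT × ((1+r)^n - 1)/r = $10,496.77


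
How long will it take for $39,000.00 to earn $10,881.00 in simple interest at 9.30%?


Rearrange the simple interest formula for t:
I = P × r × t  ⇒  t = I / (P × r)
t = $10,881.00 / ($39,000.00 × 0.093)
t = 3

t = I/(P×r) = 3 years


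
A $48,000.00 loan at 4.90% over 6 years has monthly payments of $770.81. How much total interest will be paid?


Total paid over the life of the loan = PMT × n.
Total paid = $770.81 × 72 = $55,498.32
Total interest = total paid − principal = $55,498.32 − $48,000.00 = $7,498.32

Total interest = (PMT × n) - PV = $7,498.32


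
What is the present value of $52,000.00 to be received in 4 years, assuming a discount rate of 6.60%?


Present value formula: PV = FV / (1 + r)^t
PV = $52,000.00 / (1 + 0.066)^4
PV = $52,000.00 / 1.291305
PV = $40,269.34

PV = FV / (1 + r)^t = $40,269.34


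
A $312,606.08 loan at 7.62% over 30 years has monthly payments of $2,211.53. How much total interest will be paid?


Total paid over the life of the loan = PMT × n.
Total paid = $2,211.53 × 360 = $796,150.80
Total interest = total paid − principal = $796,150.80 − $312,606.08 = $483,544.72

Total interest = (PMT × n) - PV = $483,544.72


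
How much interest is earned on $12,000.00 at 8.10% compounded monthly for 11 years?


Compound interest earned = final amount − principal.
A = P(1 + r/n)^(nt) = $12,000.00 × (1 + 0.081/12)^(12 × 11) = $29,163.36
Interest = A − P = $29,163.36 − $12,000.00 = $17,163.36

Interest = A - P = $17,163.36


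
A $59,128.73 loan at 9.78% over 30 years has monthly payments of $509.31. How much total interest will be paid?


Total paid over the life of the loan = PMT × n.
Total paid = $509.31 × 360 = $183,351.60
Total interest = total paid − principal = $183,351.60 − $59,128.73 = $124,222.87

Total interest = (PMT × n) - PV = $124,222.87


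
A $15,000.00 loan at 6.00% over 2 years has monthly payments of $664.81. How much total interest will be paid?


Total paid over the life of the loan = PMT × n.
Total paid = $664.81 × 24 = $15,955.44
Total interest = total paid − principal = $15,955.44 − $15,000.00 = $955.44

Total interest = (PMT × n) - PV = $955.44


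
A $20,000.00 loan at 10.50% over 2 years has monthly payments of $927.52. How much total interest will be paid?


Total paid over the life of the loan = PMT × n.
Total paid = $927.52 × 24 = $22,260.48
Total interest = total paid − principal = $22,260.48 − $20,000.00 = $2,260.48

Total interest = (PMT × n) - PV = $2,260.48


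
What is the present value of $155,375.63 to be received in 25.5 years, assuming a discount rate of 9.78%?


Present value formula: PV = FV / (1 + r)^t
PV = $155,375.63 / (1 + 0.0978)^25.5
PV = $155,375.63 / 10.797974
PV = $14,389.33

PV = FV / (1 + r)^t = $14,389.33


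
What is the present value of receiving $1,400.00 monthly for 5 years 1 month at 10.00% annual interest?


Present value of an ordinary annuity: PV = PMT × (1 − (1 + r)^(−n)) / r
Monthly rate r = 0.1/12 ≈ 0.00833333, n = 61
PV = $1,400.00 × (1 − (1 + 0.1/12)^(−61)) / (0.1/12)
PV = $1,400.00 × 47.668135
PV = $66,735.39

PV = PMT × (1-(1+r)^(-n))/r = $66,735.39


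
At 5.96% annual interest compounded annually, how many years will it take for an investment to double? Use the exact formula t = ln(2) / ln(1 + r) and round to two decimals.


Doubling condition: (1 + r)^t = 2
Take ln of both sides: t × ln(1 + r) = ln(2)
t = ln(2) / ln(1 + r)
t = 0.693147 / 0.057891
t = 11.97

t = ln(2) / ln(1 + r) = 11.97 years


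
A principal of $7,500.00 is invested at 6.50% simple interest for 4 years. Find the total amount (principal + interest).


Total amount formula: A = P(1 + rt) = P + P·r·t
Interest: I = P × r × t = $7,500.00 × 0.065 × 4 = $1,950.00
A = P + I = $7,500.00 + $1,950.00 = $9,450.00

A = P + I = P(1 + rt) = $9,450.00


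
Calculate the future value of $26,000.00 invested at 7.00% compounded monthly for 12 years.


Compound interest formula: A = P(1 + r/n)^(nt)
A = $26,000.00 × (1 + 0.07/12)^(12 × 12)
Growth factor: (1 + 0.07/12)^144 = 2.3107207
A = $26,000.00 × 2.3107207
A = $60,078.74

A = P(1 + r/n)^(nt) = $60,078.74


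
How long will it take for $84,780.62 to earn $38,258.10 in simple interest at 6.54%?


Rearrange the simple interest formula for t:
I = P × r × t  ⇒  t = I / (P × r)
t = $38,258.10 / ($84,780.62 × 0.0654)
t = 6.9

t = I/(P×r) = 6.9 years


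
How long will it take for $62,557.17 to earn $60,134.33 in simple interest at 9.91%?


Rearrange the simple interest formula for t:
I = P × r × t  ⇒  t = I / (P × r)
t = $60,134.33 / ($62,557.17 × 0.0991)
t = 9.7

t = I/(P×r) = 9.7 years


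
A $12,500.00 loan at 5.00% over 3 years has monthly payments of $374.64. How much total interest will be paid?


Total paid over the life of the loan = PMT × n.
Total paid = $374.64 × 36 = $13,487.04
Total interest = total paid − principal = $13,487.04 − $12,500.00 = $987.04

Total interest = (PMT × n) - PV = $987.04


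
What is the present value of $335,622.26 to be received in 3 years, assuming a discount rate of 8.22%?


Present value formula: PV = FV / (1 + r)^t
PV = $335,622.26 / (1 + 0.0822)^3
PV = $335,622.26 / 1.26742593
PV = $264,806.21

PV = FV / (1 + r)^t = $264,806.21


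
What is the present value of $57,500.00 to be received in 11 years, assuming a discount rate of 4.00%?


Present value formula: PV = FV / (1 + r)^t
PV = $57,500.00 / (1 + 0.04)^11
PV = $57,500.00 / 1.539454
PV = $37,350.90

PV = FV / (1 + r)^t = $37,350.90


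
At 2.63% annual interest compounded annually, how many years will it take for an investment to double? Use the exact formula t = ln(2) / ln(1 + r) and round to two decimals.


Doubling condition: (1 + r)^t = 2
Take ln of both sides: t × ln(1 + r) = ln(2)
t = ln(2) / ln(1 + r)
t = 0.693147 / 0.025960
t = 26.70

t = ln(2) / ln(1 + r) = 26.70 years


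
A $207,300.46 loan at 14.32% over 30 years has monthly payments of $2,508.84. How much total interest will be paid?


Total paid over the life of the loan = PMT × n.
Total paid = $2,508.84 × 360 = $903,182.40
Total interest = total paid − principal = $903,182.40 − $207,300.46 = $695,881.94

Total interest = (PMT × n) - PV = $695,881.94


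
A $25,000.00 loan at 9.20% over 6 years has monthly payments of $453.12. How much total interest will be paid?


Total paid over the life of the loan = PMT × n.
Total paid = $453.12 × 72 = $32,624.64
Total interest = total paid − principal = $32,624.64 − $25,000.00 = $7,624.64

Total interest = (PMT × n) - PV = $7,624.64


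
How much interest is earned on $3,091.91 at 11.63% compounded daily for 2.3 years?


Compound interest earned = final amount − principal.
A = P(1 + r/n)^(nt) = $3,091.91 × (1 + 0.1163/365)^(365 × 2.3) = $4,039.97
Interest = A − P = $4,039.97 − $3,091.91 = $948.06

Interest = A - P = $948.06


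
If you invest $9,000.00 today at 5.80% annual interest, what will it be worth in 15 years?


Future value formula: FV = PV × (1 + r)^t
FV = $9,000.00 × (1 + 0.058)^15
FV = $9,000.00 × 2.329620
FV = $20,966.58

FV = PV × (1 + r)^t = $20,966.58


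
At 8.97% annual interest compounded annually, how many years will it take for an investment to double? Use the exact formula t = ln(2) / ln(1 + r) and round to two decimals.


Doubling condition: (1 + r)^t = 2
Take ln of both sides: t × ln(1 + r) = ln(2)
t = ln(2) / ln(1 + r)
t = 0.693147 / 0.085902
t = 8.07

t = ln(2) / ln(1 + r) = 8.07 years


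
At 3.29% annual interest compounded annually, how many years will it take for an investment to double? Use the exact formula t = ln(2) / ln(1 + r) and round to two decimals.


Doubling condition: (1 + r)^t = 2
Take ln of both sides: t × ln(1 + r) = ln(2)
t = ln(2) / ln(1 + r)
t = 0.693147 / 0.032370
t = 21.41

t = ln(2) / ln(1 + r) = 21.41 years


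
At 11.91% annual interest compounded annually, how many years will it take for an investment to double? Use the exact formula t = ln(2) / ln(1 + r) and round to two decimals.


Doubling condition: (1 + r)^t = 2
Take ln of both sides: t × ln(1 + r) = ln(2)
t = ln(2) / ln(1 + r)
t = 0.693147 / 0.112525
t = 6.16

t = ln(2) / ln(1 + r) = 6.16 years


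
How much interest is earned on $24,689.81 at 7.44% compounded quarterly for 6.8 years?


Compound interest earned = final amount − principal.
A = P(1 + r/n)^(nt) = $24,689.81 × (1 + 0.0744/4)^(4 × 6.8) = $40,758.45
Interest = A − P = $40,758.45 − $24,689.81 = $16,068.64

Interest = A - P = $16,068.64


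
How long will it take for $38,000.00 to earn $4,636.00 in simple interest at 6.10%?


Rearrange the simple interest formula for t:
I = P × r × t  ⇒  t = I / (P × r)
t = $4,636.00 / ($38,000.00 × 0.061)
t = 2

t = I/(P×r) = 2 years


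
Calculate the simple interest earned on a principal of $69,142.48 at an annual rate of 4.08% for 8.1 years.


Simple interest formula: I = P × r × t
I = $69,142.48 × 0.0408 × 8.1
I = $22,850.21

I = P × r × t = $22,850.21


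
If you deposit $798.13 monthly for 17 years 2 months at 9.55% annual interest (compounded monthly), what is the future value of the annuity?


Future value of an ordinary annuity: FV = PMT × ((1 + r)^n − 1) / r
Monthly rate r = 0.0955/12 ≈ 0.00795833, n = 206
FV = $798.13 × ((1 + 0.0955/12)^206 − 1) / (0.0955/12)
FV = $798.13 × 517.550389
FV = $413,072.49

FV = PMT × ((1+r)^n - 1)/r = $413,072.49


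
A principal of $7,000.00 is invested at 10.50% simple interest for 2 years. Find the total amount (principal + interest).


Total amount formula: A = P(1 + rt) = P + P·r·t
Interest: I = P × r × t = $7,000.00 × 0.105 × 2 = $1,470.00
A = P + I = $7,000.00 + $1,470.00 = $8,470.00

A = P + I = P(1 + rt) = $8,470.00


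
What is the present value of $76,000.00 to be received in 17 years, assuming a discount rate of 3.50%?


Present value formula: PV = FV / (1 + r)^t
PV = $76,000.00 / (1 + 0.035)^17
PV = $76,000.00 / 1.7946756
PV = $42,347.49

PV = FV / (1 + r)^t = $42,347.49


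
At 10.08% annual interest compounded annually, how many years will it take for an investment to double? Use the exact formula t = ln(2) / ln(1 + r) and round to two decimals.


Doubling condition: (1 + r)^t = 2
Take ln of both sides: t × ln(1 + r) = ln(2)
t = ln(2) / ln(1 + r)
t = 0.693147 / 0.096037
t = 7.22

t = ln(2) / ln(1 + r) = 7.22 years


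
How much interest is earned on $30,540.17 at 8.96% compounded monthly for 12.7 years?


Compound interest earned = final amount − principal.
A = P(1 + r/n)^(nt) = $30,540.17 × (1 + 0.0896/12)^(12 × 12.7) = $94,891.64
Interest = A − P = $94,891.64 − $30,540.17 = $64,351.47

Interest = A - P = $64,351.47


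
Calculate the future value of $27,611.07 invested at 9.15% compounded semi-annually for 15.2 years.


Compound interest formula: A = P(1 + r/n)^(nt)
A = $27,611.07 × (1 + 0.0915/2)^(2 × 15.2)
Growth factor: (1 + 0.0915/2)^30.4 = 3.895896
A = $27,611.07 × 3.895896
A = $107,569.86

A = P(1 + r/n)^(nt) = $107,569.86


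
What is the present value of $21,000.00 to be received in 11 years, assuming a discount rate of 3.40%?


Present value formula: PV = FV / (1 + r)^t
PV = $21,000.00 / (1 + 0.034)^11
PV = $21,000.00 / 1.444528
PV = $14,537.62

PV = FV / (1 + r)^t = $14,537.62


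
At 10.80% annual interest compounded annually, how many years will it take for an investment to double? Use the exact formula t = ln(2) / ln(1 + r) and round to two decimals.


Doubling condition: (1 + r)^t = 2
Take ln of both sides: t × ln(1 + r) = ln(2)
t = ln(2) / ln(1 + r)
t = 0.693147 / 0.102557
t = 6.76

t = ln(2) / ln(1 + r) = 6.76 years


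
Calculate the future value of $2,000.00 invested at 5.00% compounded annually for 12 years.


Compound interest formula: A = P(1 + r/n)^(nt)
A = $2,000.00 × (1 + 0.05/1)^(1 × 12)
Growth factor: (1 + 0.05/1)^12 = 1.795856
A = $2,000.00 × 1.795856
A = $3,591.71

A = P(1 + r/n)^(nt) = $3,591.71


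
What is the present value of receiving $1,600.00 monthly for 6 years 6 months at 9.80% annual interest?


Present value of an ordinary annuity: PV = PMT × (1 − (1 + r)^(−n)) / r
Monthly rate r = 0.098/12 ≈ 0.00816667, n = 78
PV = $1,600.00 × (1 − (1 + 0.098/12)^(−78)) / (0.098/12)
PV = $1,600.00 × 57.520818
PV = $92,033.31

PV = PMT × (1-(1+r)^(-n))/r = $92,033.31


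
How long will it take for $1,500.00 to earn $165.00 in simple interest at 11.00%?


Rearrange the simple interest formula for t:
I = P × r × t  ⇒  t = I / (P × r)
t = $165.00 / ($1,500.00 × 0.11)
t = 1

t = I/(P×r) = 1 year


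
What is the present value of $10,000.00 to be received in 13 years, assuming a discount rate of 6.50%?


Present value formula: PV = FV / (1 + r)^t
PV = $10,000.00 / (1 + 0.065)^13
PV = $10,000.00 / 2.267487
PV = $4,410.17

PV = FV / (1 + r)^t = $4,410.17


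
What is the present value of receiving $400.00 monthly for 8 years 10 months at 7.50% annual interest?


Present value of an ordinary annuity: PV = PMT × (1 − (1 + r)^(−n)) / r
Monthly rate r = 0.075/12 = 0.00625, n = 106
PV = $400.00 × (1 − (1 + 0.075/12)^(−106)) / (0.075/12)
PV = $400.00 × 77.340022
PV = $30,936.01

PV = PMT × (1-(1+r)^(-n))/r = $30,936.01


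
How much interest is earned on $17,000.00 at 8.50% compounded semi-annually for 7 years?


Compound interest earned = final amount − principal.
A = P(1 + r/n)^(nt) = $17,000.00 × (1 + 0.085/2)^(2 × 7) = $30,444.85
Interest = A − P = $30,444.85 − $17,000.00 = $13,444.85

Interest = A - P = $13,444.85


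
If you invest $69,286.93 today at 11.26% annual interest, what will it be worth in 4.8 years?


Future value formula: FV = PV × (1 + r)^t
FV = $69,286.93 × (1 + 0.1126)^4.8
FV = $69,286.93 × 1.668889
FV = $115,632.20

FV = PV × (1 + r)^t = $115,632.20


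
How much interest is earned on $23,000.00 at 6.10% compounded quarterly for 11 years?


Compound interest earned = final amount − principal.
A = P(1 + r/n)^(nt) = $23,000.00 × (1 + 0.061/4)^(4 × 11) = $44,765.12
Interest = A − P = $44,765.12 − $23,000.00 = $21,765.12

Interest = A - P = $21,765.12


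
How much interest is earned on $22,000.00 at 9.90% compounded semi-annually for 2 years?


Compound interest earned = final amount − principal.
A = P(1 + r/n)^(nt) = $22,000.00 × (1 + 0.099/2)^(2 × 2) = $26,690.24
Interest = A − P = $26,690.24 − $22,000.00 = $4,690.24

Interest = A - P = $4,690.24


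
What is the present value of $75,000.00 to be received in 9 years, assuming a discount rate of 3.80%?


Present value formula: PV = FV / (1 + r)^t
PV = $75,000.00 / (1 + 0.038)^9
PV = $75,000.00 / 1.3988662
PV = $53,614.85

PV = FV / (1 + r)^t = $53,614.85


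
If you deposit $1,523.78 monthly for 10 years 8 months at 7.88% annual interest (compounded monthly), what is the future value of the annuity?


Future value of an ordinary annuity: FV = PMT × ((1 + r)^n − 1) / r
Monthly rate r = 0.0788/12 ≈ 0.00656667, n = 128
FV = $1,523.78 × ((1 + 0.0788/12)^128 − 1) / (0.0788/12)
FV = $1,523.78 × 199.681721
FV = $304,271.01

FV = PMT × ((1+r)^n - 1)/r = $304,271.01


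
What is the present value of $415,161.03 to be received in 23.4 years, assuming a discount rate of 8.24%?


Present value formula: PV = FV / (1 + r)^t
PV = $415,161.03 / (1 + 0.0824)^23.4
PV = $415,161.03 / 6.377848
PV = $65,094.22

PV = FV / (1 + r)^t = $65,094.22


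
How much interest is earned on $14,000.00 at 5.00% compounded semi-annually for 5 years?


Compound interest earned = final amount − principal.
A = P(1 + r/n)^(nt) = $14,000.00 × (1 + 0.05/2)^(2 × 5) = $17,921.18
Interest = A − P = $17,921.18 − $14,000.00 = $3,921.18

Interest = A - P = $3,921.18


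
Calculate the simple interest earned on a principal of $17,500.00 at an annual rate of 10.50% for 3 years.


Simple interest formula: I = P × r × t
I = $17,500.00 × 0.105 × 3
I = $5,512.50

I = P × r × t = $5,512.50


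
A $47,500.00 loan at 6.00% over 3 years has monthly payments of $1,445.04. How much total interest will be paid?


Total paid over the life of the loan = PMT × n.
Total paid = $1,445.04 × 36 = $52,021.44
Total interest = total paid − principal = $52,021.44 − $47,500.00 = $4,521.44

Total interest = (PMT × n) - PV = $4,521.44


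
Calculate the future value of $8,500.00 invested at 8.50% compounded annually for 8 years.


Compound interest formula: A = P(1 + r/n)^(nt)
A = $8,500.00 × (1 + 0.085/1)^(1 × 8)
Growth factor: (1 + 0.085/1)^8 = 1.9206043
A = $8,500.00 × 1.9206043
A = $16,325.14

A = P(1 + r/n)^(nt) = $16,325.14


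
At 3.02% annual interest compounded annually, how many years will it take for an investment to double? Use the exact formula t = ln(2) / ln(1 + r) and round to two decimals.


Doubling condition: (1 + r)^t = 2
Take ln of both sides: t × ln(1 + r) = ln(2)
t = ln(2) / ln(1 + r)
t = 0.693147 / 0.029753
t = 23.30

t = ln(2) / ln(1 + r) = 23.30 years


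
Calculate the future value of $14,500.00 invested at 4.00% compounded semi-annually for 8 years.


Compound interest formula: A = P(1 + r/n)^(nt)
A = $14,500.00 × (1 + 0.04/2)^(2 × 8)
Growth factor: (1 + 0.04/2)^16 = 1.3727857
A = $14,500.00 × 1.3727857
A = $19,905.39

A = P(1 + r/n)^(nt) = $19,905.39


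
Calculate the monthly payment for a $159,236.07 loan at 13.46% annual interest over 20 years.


Loan payment formula: PMT = PV × r / (1 − (1 + r)^(−n))
Monthly rate r = 0.1346/12 ≈ 0.01121667, n = 240 months
Denominator: 1 − (1 + 0.1346/12)^(−240) = 0.931232
PMT = $159,236.07 × (0.1346/12) / 0.931232
PMT = $1,917.99 per month

PMT = PV × r / (1-(1+r)^(-n)) = $1,917.99/month


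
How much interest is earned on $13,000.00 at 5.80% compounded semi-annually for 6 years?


Compound interest earned = final amount − principal.
A = P(1 + r/n)^(nt) = $13,000.00 × (1 + 0.058/2)^(2 × 6) = $18,320.10
Interest = A − P = $18,320.10 − $13,000.00 = $5,320.10

Interest = A - P = $5,320.10


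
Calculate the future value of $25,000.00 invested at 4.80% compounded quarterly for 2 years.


Compound interest formula: A = P(1 + r/n)^(nt)
A = $25,000.00 × (1 + 0.048/4)^(4 × 2)
Growth factor: (1 + 0.048/4)^8 = 1.10013023
A = $25,000.00 × 1.10013023
A = $27,503.26

A = P(1 + r/n)^(nt) = $27,503.26


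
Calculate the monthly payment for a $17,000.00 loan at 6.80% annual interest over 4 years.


Loan payment formula: PMT = PV × r / (1 − (1 + r)^(−n))
Monthly rate r = 0.068/12 ≈ 0.00566667, n = 48 months
Denominator: 1 − (1 + 0.068/12)^(−48) = 0.237561
PMT = $17,000.00 × (0.068/12) / 0.237561
PMT = $405.51 per month

PMT = PV × r / (1-(1+r)^(-n)) = $405.51/month


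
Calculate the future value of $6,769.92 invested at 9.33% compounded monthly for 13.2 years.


Compound interest formula: A = P(1 + r/n)^(nt)
A = $6,769.92 × (1 + 0.0933/12)^(12 × 13.2)
Growth factor: (1 + 0.0933/12)^158.4 = 3.410289
A = $6,769.92 × 3.410289
A = $23,087.38

A = P(1 + r/n)^(nt) = $23,087.38


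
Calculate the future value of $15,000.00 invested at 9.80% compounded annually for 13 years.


Compound interest formula: A = P(1 + r/n)^(nt)
A = $15,000.00 × (1 + 0.098/1)^(1 × 13)
Growth factor: (1 + 0.098/1)^13 = 3.37155634
A = $15,000.00 × 3.37155634
A = $50,573.35

A = P(1 + r/n)^(nt) = $50,573.35


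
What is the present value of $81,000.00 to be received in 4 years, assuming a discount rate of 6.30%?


Present value formula: PV = FV / (1 + r)^t
PV = $81,000.00 / (1 + 0.063)^4
PV = $81,000.00 / 1.276830
PV = $63,438.36

PV = FV / (1 + r)^t = $63,438.36


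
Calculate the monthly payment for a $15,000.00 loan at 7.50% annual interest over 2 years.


Loan payment formula: PMT = PV × r / (1 − (1 + r)^(−n))
Monthly rate r = 0.075/12 = 0.00625, n = 24 months
Denominator: 1 − (1 + 0.075/12)^(−24) = 0.138890
PMT = $15,000.00 × (0.075/12) / 0.138890
PMT = $674.99 per month

PMT = PV × r / (1-(1+r)^(-n)) = $674.99/month


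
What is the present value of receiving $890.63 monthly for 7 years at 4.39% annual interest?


Present value of an ordinary annuity: PV = PMT × (1 − (1 + r)^(−n)) / r
Monthly rate r = 0.0439/12 ≈ 0.00365833, n = 84
PV = $890.63 × (1 − (1 + 0.0439/12)^(−84)) / (0.0439/12)
PV = $890.63 × 72.207079
PV = $64,309.79

PV = PMT × (1-(1+r)^(-n))/r = $64,309.79


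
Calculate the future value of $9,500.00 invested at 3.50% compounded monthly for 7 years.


Compound interest formula: A = P(1 + r/n)^(nt)
A = $9,500.00 × (1 + 0.035/12)^(12 × 7)
Growth factor: (1 + 0.035/12)^84 = 1.277166
A = $9,500.00 × 1.277166
A = $12,133.08

A = P(1 + r/n)^(nt) = $12,133.08


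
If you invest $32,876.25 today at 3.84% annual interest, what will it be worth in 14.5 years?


Future value formula: FV = PV × (1 + r)^t
FV = $32,876.25 × (1 + 0.0384)^14.5
FV = $32,876.25 × 1.7269822
FV = $56,776.70

FV = PV × (1 + r)^t = $56,776.70


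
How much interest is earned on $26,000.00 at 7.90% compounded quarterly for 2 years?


Compound interest earned = final amount − principal.
A = P(1 + r/n)^(nt) = $26,000.00 × (1 + 0.079/4)^(4 × 2) = $30,403.46
Interest = A − P = $30,403.46 − $26,000.00 = $4,403.46

Interest = A - P = $4,403.46


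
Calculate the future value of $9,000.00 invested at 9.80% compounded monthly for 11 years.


Compound interest formula: A = P(1 + r/n)^(nt)
A = $9,000.00 × (1 + 0.098/12)^(12 × 11)
Growth factor: (1 + 0.098/12)^132 = 2.925958
A = $9,000.00 × 2.925958
A = $26,333.62

A = P(1 + r/n)^(nt) = $26,333.62


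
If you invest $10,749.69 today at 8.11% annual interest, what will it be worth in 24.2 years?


Future value formula: FV = PV × (1 + r)^t
FV = $10,749.69 × (1 + 0.0811)^24.2
FV = $10,749.69 × 6.600153
FV = $70,949.60

FV = PV × (1 + r)^t = $70,949.60


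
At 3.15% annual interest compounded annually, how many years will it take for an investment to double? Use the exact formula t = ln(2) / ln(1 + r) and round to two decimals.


Doubling condition: (1 + r)^t = 2
Take ln of both sides: t × ln(1 + r) = ln(2)
t = ln(2) / ln(1 + r)
t = 0.693147 / 0.031014
t = 22.35

t = ln(2) / ln(1 + r) = 22.35 years


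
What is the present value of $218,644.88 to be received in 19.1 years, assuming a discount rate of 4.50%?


Present value formula: PV = FV / (1 + r)^t
PV = $218,644.88 / (1 + 0.045)^19.1
PV = $218,644.88 / 2.3180412
PV = $94,323.12

PV = FV / (1 + r)^t = $94,323.12


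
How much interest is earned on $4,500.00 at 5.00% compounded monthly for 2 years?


Compound interest earned = final amount − principal.
A = P(1 + r/n)^(nt) = $4,500.00 × (1 + 0.05/12)^(12 × 2) = $4,972.24
Interest = A − P = $4,972.24 − $4,500.00 = $472.24

Interest = A - P = $472.24


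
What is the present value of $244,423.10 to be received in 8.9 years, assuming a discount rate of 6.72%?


Present value formula: PV = FV / (1 + r)^t
PV = $244,423.10 / (1 + 0.0672)^8.9
PV = $244,423.10 / 1.7839709
PV = $137,010.70

PV = FV / (1 + r)^t = $137,010.70


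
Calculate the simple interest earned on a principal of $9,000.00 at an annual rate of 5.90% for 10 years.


Simple interest formula: I = P × r × t
I = $9,000.00 × 0.059 × 10
I = $5,310.00

I = P × r × t = $5,310.00


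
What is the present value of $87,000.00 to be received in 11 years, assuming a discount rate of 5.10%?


Present value formula: PV = FV / (1 + r)^t
PV = $87,000.00 / (1 + 0.051)^11
PV = $87,000.00 / 1.7283428
PV = $50,337.24

PV = FV / (1 + r)^t = $50,337.24


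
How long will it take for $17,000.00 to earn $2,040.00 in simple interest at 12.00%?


Rearrange the simple interest formula for t:
I = P × r × t  ⇒  t = I / (P × r)
t = $2,040.00 / ($17,000.00 × 0.12)
t = 1

t = I/(P×r) = 1 year


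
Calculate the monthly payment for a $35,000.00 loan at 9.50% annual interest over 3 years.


Loan payment formula: PMT = PV × r / (1 − (1 + r)^(−n))
Monthly rate r = 0.095/12 ≈ 0.00791667, n = 36 months
Denominator: 1 − (1 + 0.095/12)^(−36) = 0.247141
PMT = $35,000.00 × (0.095/12) / 0.247141
PMT = $1,121.15 per month

PMT = PV × r / (1-(1+r)^(-n)) = $1,121.15/month


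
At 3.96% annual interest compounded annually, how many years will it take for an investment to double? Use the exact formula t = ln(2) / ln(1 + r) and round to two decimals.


Doubling condition: (1 + r)^t = 2
Take ln of both sides: t × ln(1 + r) = ln(2)
t = ln(2) / ln(1 + r)
t = 0.693147 / 0.038836
t = 17.85

t = ln(2) / ln(1 + r) = 17.85 years


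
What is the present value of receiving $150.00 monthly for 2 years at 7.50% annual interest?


Present value of an ordinary annuity: PV = PMT × (1 − (1 + r)^(−n)) / r
Monthly rate r = 0.075/12 = 0.00625, n = 24
PV = $150.00 × (1 − (1 + 0.075/12)^(−24)) / (0.075/12)
PV = $150.00 × 22.222423
PV = $3,333.36

PV = PMT × (1-(1+r)^(-n))/r = $3,333.36


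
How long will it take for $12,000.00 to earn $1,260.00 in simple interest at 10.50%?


Rearrange the simple interest formula for t:
I = P × r × t  ⇒  t = I / (P × r)
t = $1,260.00 / ($12,000.00 × 0.105)
t = 1

t = I/(P×r) = 1 year


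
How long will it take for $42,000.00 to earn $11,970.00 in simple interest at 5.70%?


Rearrange the simple interest formula for t:
I = P × r × t  ⇒  t = I / (P × r)
t = $11,970.00 / ($42,000.00 × 0.057)
t = 5

t = I/(P×r) = 5 years


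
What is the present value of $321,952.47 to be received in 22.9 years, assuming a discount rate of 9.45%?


Present value formula: PV = FV / (1 + r)^t
PV = $321,952.47 / (1 + 0.0945)^22.9
PV = $321,952.47 / 7.907533
PV = $40,714.65

PV = FV / (1 + r)^t = $40,714.65


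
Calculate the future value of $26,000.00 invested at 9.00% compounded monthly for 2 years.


Compound interest formula: A = P(1 + r/n)^(nt)
A = $26,000.00 × (1 + 0.09/12)^(12 × 2)
Growth factor: (1 + 0.09/12)^24 = 1.1964135
A = $26,000.00 × 1.1964135
A = $31,106.75

A = P(1 + r/n)^(nt) = $31,106.75


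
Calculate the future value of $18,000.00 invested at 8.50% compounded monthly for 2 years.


Compound interest formula: A = P(1 + r/n)^(nt)
A = $18,000.00 × (1 + 0.085/12)^(12 × 2)
Growth factor: (1 + 0.085/12)^24 = 1.184595
A = $18,000.00 × 1.184595
A = $21,322.71

A = P(1 + r/n)^(nt) = $21,322.71


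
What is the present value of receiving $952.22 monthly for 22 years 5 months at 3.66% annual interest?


Present value of an ordinary annuity: PV = PMT × (1 − (1 + r)^(−n)) / r
Monthly rate r = 0.0366/12 = 0.00305, n = 269
PV = $952.22 × (1 − (1 + 0.0366/12)^(−269)) / (0.0366/12)
PV = $952.22 × 183.349657
PV = $174,589.21

PV = PMT × (1-(1+r)^(-n))/r = $174,589.21


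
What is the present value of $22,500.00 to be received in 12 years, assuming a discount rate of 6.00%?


Present value formula: PV = FV / (1 + r)^t
PV = $22,500.00 / (1 + 0.06)^12
PV = $22,500.00 / 2.012196
PV = $11,181.81

PV = FV / (1 + r)^t = $11,181.81


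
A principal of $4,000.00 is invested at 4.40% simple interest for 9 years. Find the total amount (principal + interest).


Total amount formula: A = P(1 + rt) = P + P·r·t
Interest: I = P × r × t = $4,000.00 × 0.044 × 9 = $1,584.00
A = P + I = $4,000.00 + $1,584.00 = $5,584.00

A = P + I = P(1 + rt) = $5,584.00


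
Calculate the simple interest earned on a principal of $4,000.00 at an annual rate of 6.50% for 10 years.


Simple interest formula: I = P × r × t
I = $4,000.00 × 0.065 × 10
I = $2,600.00

I = P × r × t = $2,600.00


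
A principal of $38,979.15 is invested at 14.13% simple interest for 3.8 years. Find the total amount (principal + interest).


Total amount formula: A = P(1 + rt) = P + P·r·t
Interest: I = P × r × t = $38,979.15 × 0.1413 × 3.8 = $20,929.46
A = P + I = $38,979.15 + $20,929.46 = $59,908.61

A = P + I = P(1 + rt) = $59,908.61


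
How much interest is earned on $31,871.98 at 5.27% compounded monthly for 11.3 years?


Compound interest earned = final amount − principal.
A = P(1 + r/n)^(nt) = $31,871.98 × (1 + 0.0527/12)^(12 × 11.3) = $57,739.03
Interest = A − P = $57,739.03 − $31,871.98 = $25,867.05

Interest = A - P = $25,867.05


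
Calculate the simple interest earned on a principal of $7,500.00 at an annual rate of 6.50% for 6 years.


Simple interest formula: I = P × r × t
I = $7,500.00 × 0.065 × 6
I = $2,925.00

I = P × r × t = $2,925.00


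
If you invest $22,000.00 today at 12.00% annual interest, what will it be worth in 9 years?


Future value formula: FV = PV × (1 + r)^t
FV = $22,000.00 × (1 + 0.12)^9
FV = $22,000.00 × 2.7730788
FV = $61,007.73

FV = PV × (1 + r)^t = $61,007.73


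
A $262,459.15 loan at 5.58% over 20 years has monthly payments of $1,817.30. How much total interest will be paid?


Total paid over the life of the loan = PMT × n.
Total paid = $1,817.30 × 240 = $436,152.00
Total interest = total paid − principal = $436,152.00 − $262,459.15 = $173,692.85

Total interest = (PMT × n) - PV = $173,692.85


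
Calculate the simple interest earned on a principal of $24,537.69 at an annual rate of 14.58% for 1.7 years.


Simple interest formula: I = P × r × t
I = $24,537.69 × 0.1458 × 1.7
I = $6,081.91

I = P × r × t = $6,081.91


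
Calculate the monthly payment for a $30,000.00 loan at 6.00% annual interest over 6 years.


Loan payment formula: PMT = PV × r / (1 − (1 + r)^(−n))
Monthly rate r = 0.06/12 = 0.005, n = 72 months
Denominator: 1 − (1 + 0.06/12)^(−72) = 0.301698
PMT = $30,000.00 × (0.06/12) / 0.301698
PMT = $497.19 per month

PMT = PV × r / (1-(1+r)^(-n)) = $497.19/month


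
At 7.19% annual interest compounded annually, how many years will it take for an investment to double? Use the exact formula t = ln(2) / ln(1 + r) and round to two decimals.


Doubling condition: (1 + r)^t = 2
Take ln of both sides: t × ln(1 + r) = ln(2)
t = ln(2) / ln(1 + r)
t = 0.693147 / 0.069433
t = 9.98

t = ln(2) / ln(1 + r) = 9.98 years


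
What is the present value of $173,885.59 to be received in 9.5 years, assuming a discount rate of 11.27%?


Present value formula: PV = FV / (1 + r)^t
PV = $173,885.59 / (1 + 0.1127)^9.5
PV = $173,885.59 / 2.757985
PV = $63,048.06

PV = FV / (1 + r)^t = $63,048.06


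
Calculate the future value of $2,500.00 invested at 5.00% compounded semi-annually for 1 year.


Compound interest formula: A = P(1 + r/n)^(nt)
A = $2,500.00 × (1 + 0.05/2)^(2 × 1)
Growth factor: (1 + 0.05/2)^2 = 1.050625
A = $2,500.00 × 1.050625
A = $2,626.56

A = P(1 + r/n)^(nt) = $2,626.56


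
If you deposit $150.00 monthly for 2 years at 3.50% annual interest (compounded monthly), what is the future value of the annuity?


Future value of an ordinary annuity: FV = PMT × ((1 + r)^n − 1) / r
Monthly rate r = 0.035/12 ≈ 0.00291667, n = 24
FV = $150.00 × ((1 + 0.035/12)^24 − 1) / (0.035/12)
FV = $150.00 × 24.822485
FV = $3,723.37

FV = PMT × ((1+r)^n - 1)/r = $3,723.37


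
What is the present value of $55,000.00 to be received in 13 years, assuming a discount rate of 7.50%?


Present value formula: PV = FV / (1 + r)^t
PV = $55,000.00 / (1 + 0.075)^13
PV = $55,000.00 / 2.560413
PV = $21,480.91

PV = FV / (1 + r)^t = $21,480.91


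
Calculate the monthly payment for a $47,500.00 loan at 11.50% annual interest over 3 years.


Loan payment formula: PMT = PV × r / (1 − (1 + r)^(−n))
Monthly rate r = 0.115/12 ≈ 0.00958333, n = 36 months
Denominator: 1 − (1 + 0.115/12)^(−36) = 0.290615
PMT = $47,500.00 × (0.115/12) / 0.290615
PMT = $1,566.36 per month

PMT = PV × r / (1-(1+r)^(-n)) = $1,566.36/month


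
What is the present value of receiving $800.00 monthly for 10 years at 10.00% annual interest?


Present value of an ordinary annuity: PV = PMT × (1 − (1 + r)^(−n)) / r
Monthly rate r = 0.1/12 ≈ 0.00833333, n = 120
PV = $800.00 × (1 − (1 + 0.1/12)^(−120)) / (0.1/12)
PV = $800.00 × 75.671163
PV = $60,536.93

PV = PMT × (1-(1+r)^(-n))/r = $60,536.93


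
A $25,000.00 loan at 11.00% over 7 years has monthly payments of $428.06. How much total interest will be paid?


Total paid over the life of the loan = PMT × n.
Total paid = $428.06 × 84 = $35,957.04
Total interest = total paid − principal = $35,957.04 − $25,000.00 = $10,957.04

Total interest = (PMT × n) - PV = $10,957.04


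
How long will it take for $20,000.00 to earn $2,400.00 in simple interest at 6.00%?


Rearrange the simple interest formula for t:
I = P × r × t  ⇒  t = I / (P × r)
t = $2,400.00 / ($20,000.00 × 0.06)
t = 2

t = I/(P×r) = 2 years


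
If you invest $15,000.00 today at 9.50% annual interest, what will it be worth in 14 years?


Future value formula: FV = PV × (1 + r)^t
FV = $15,000.00 × (1 + 0.095)^14
FV = $15,000.00 × 3.5628511
FV = $53,442.77

FV = PV × (1 + r)^t = $53,442.77


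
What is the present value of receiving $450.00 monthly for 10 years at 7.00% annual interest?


Present value of an ordinary annuity: PV = PMT × (1 − (1 + r)^(−n)) / r
Monthly rate r = 0.07/12 ≈ 0.00583333, n = 120
PV = $450.00 × (1 − (1 + 0.07/12)^(−120)) / (0.07/12)
PV = $450.00 × 86.126354
PV = $38,756.86

PV = PMT × (1-(1+r)^(-n))/r = $38,756.86


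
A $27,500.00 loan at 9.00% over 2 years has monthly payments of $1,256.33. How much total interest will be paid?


Total paid over the life of the loan = PMT × n.
Total paid = $1,256.33 × 24 = $30,151.92
Total interest = total paid − principal = $30,151.92 − $27,500.00 = $2,651.92

Total interest = (PMT × n) - PV = $2,651.92


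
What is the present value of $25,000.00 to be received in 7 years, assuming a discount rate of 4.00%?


Present value formula: PV = FV / (1 + r)^t
PV = $25,000.00 / (1 + 0.04)^7
PV = $25,000.00 / 1.3159318
PV = $18,997.95

PV = FV / (1 + r)^t = $18,997.95


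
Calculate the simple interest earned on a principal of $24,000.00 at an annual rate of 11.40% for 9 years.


Simple interest formula: I = P × r × t
I = $24,000.00 × 0.114 × 9
I = $24,624.00

I = P × r × t = $24,624.00


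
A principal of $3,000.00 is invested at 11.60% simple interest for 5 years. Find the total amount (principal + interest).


Total amount formula: A = P(1 + rt) = P + P·r·t
Interest: I = P × r × t = $3,000.00 × 0.116 × 5 = $1,740.00
A = P + I = $3,000.00 + $1,740.00 = $4,740.00

A = P + I = P(1 + rt) = $4,740.00


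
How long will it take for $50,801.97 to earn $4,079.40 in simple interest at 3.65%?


Rearrange the simple interest formula for t:
I = P × r × t  ⇒  t = I / (P × r)
t = $4,079.40 / ($50,801.97 × 0.0365)
t = 2.2

t = I/(P×r) = 2.2 years


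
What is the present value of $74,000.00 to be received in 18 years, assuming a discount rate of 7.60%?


Present value formula: PV = FV / (1 + r)^t
PV = $74,000.00 / (1 + 0.076)^18
PV = $74,000.00 / 3.737842
PV = $19,797.52

PV = FV / (1 + r)^t = $19,797.52


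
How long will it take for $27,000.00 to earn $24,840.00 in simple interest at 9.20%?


Rearrange the simple interest formula for t:
I = P × r × t  ⇒  t = I / (P × r)
t = $24,840.00 / ($27,000.00 × 0.092)
t = 10

t = I/(P×r) = 10 years


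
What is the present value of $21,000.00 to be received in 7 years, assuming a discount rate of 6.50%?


Present value formula: PV = FV / (1 + r)^t
PV = $21,000.00 / (1 + 0.065)^7
PV = $21,000.00 / 1.553987
PV = $13,513.63

PV = FV / (1 + r)^t = $13,513.63


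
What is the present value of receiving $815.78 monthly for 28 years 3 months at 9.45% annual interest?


Present value of an ordinary annuity: PV = PMT × (1 − (1 + r)^(−n)) / r
Monthly rate r = 0.0945/12 = 0.007875, n = 339
PV = $815.78 × (1 − (1 + 0.0945/12)^(−339)) / (0.0945/12)
PV = $815.78 × 118.094422
PV = $96,339.07

PV = PMT × (1-(1+r)^(-n))/r = $96,339.07


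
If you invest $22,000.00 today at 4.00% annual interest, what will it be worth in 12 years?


Future value formula: FV = PV × (1 + r)^t
FV = $22,000.00 × (1 + 0.04)^12
FV = $22,000.00 × 1.6010322
FV = $35,222.71

FV = PV × (1 + r)^t = $35,222.71


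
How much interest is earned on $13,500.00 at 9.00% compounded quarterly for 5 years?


Compound interest earned = final amount − principal.
A = P(1 + r/n)^(nt) = $13,500.00 × (1 + 0.09/4)^(4 × 5) = $21,066.87
Interest = A − P = $21,066.87 − $13,500.00 = $7,566.87

Interest = A - P = $7,566.87


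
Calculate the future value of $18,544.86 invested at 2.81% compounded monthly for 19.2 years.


Compound interest formula: A = P(1 + r/n)^(nt)
A = $18,544.86 × (1 + 0.0281/12)^(12 × 19.2)
Growth factor: (1 + 0.0281/12)^230.4 = 1.714102
A = $18,544.86 × 1.714102
A = $31,787.78

A = P(1 + r/n)^(nt) = $31,787.78


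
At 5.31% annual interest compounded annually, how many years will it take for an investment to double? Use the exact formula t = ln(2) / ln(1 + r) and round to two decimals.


Doubling condition: (1 + r)^t = 2
Take ln of both sides: t × ln(1 + r) = ln(2)
t = ln(2) / ln(1 + r)
t = 0.693147 / 0.051738
t = 13.40

t = ln(2) / ln(1 + r) = 13.40 years


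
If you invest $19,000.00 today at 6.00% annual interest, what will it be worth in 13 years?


Future value formula: FV = PV × (1 + r)^t
FV = $19,000.00 × (1 + 0.06)^13
FV = $19,000.00 × 2.1329283
FV = $40,525.64

FV = PV × (1 + r)^t = $40,525.64


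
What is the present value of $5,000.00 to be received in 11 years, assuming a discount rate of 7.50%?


Present value formula: PV = FV / (1 + r)^t
PV = $5,000.00 / (1 + 0.075)^11
PV = $5,000.00 / 2.215609
PV = $2,256.72

PV = FV / (1 + r)^t = $2,256.72


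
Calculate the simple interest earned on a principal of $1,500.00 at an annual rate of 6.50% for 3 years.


Simple interest formula: I = P × r × t
I = $1,500.00 × 0.065 × 3
I = $292.50

I = P × r × t = $292.50


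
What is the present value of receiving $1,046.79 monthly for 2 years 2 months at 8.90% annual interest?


Present value of an ordinary annuity: PV = PMT × (1 − (1 + r)^(−n)) / r
Monthly rate r = 0.089/12 ≈ 0.00741667, n = 26
PV = $1,046.79 × (1 − (1 + 0.089/12)^(−26)) / (0.089/12)
PV = $1,046.79 × 23.567678
PV = $24,670.41

PV = PMT × (1-(1+r)^(-n))/r = $24,670.41


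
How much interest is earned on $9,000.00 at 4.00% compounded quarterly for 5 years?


Compound interest earned = final amount − principal.
A = P(1 + r/n)^(nt) = $9,000.00 × (1 + 0.04/4)^(4 × 5) = $10,981.71
Interest = A − P = $10,981.71 − $9,000.00 = $1,981.71

Interest = A - P = $1,981.71


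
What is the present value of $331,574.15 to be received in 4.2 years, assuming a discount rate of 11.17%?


Present value formula: PV = FV / (1 + r)^t
PV = $331,574.15 / (1 + 0.1117)^4.2
PV = $331,574.15 / 1.56008386
PV = $212,536.11

PV = FV / (1 + r)^t = $212,536.11


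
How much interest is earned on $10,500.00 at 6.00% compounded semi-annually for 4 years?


Compound interest earned = final amount − principal.
A = P(1 + r/n)^(nt) = $10,500.00 × (1 + 0.06/2)^(2 × 4) = $13,301.09
Interest = A − P = $13,301.09 − $10,500.00 = $2,801.09

Interest = A - P = $2,801.09


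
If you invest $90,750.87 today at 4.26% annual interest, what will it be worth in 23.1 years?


Future value formula: FV = PV × (1 + r)^t
FV = $90,750.87 × (1 + 0.0426)^23.1
FV = $90,750.87 × 2.6213158
FV = $237,886.69

FV = PV × (1 + r)^t = $237,886.69
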